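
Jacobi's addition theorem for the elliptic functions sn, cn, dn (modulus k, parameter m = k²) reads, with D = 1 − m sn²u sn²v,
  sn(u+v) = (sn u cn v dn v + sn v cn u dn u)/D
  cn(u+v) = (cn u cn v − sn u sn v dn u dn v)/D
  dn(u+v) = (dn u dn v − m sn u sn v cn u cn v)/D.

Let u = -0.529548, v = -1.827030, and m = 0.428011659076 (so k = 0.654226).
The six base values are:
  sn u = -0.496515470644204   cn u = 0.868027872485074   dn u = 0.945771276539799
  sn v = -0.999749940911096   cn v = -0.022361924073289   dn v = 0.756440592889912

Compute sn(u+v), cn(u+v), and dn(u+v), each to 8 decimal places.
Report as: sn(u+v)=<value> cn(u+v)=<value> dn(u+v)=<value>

m = k² = 0.428011659076
D = 1 − m·sn²u·sn²v = 0.8945360717457779
sn(u+v) = (sn u·cn v·dn v + sn v·cn u·dn u)/D = -0.8123517504553092/0.8945360717457779 = -0.9081263194562097
cn(u+v) = (cn u·cn v − sn u·sn v·dn u·dn v)/D = -0.3745389394796788/0.8945360717457779 = -0.4186962955543292
dn(u+v) = (dn u·dn v − m·sn u·sn v·cn u·cn v)/D = 0.7195438227118177/0.8945360717457779 = 0.8043765315215908

sn(u+v)=-0.90812632 cn(u+v)=-0.41869630 dn(u+v)=0.80437653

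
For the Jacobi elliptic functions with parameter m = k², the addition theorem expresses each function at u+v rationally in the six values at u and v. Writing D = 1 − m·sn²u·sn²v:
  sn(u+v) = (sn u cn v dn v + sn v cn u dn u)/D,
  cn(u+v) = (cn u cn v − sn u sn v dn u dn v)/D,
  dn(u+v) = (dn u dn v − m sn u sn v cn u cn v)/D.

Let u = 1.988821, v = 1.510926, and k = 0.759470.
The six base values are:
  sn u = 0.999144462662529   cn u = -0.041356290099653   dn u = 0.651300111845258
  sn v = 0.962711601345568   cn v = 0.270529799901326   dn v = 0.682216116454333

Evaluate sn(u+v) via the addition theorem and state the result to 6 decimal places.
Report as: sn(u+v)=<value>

m = k² = 0.5767946809
D = 1 − m·sn²u·sn²v = 0.4663331465689374
sn(u+v) = (sn u·cn v·dn v + sn v·cn u·dn u)/D = 0.1584709116216777/0.4663331465689374 = 0.3398233918983306

sn(u+v)=0.339823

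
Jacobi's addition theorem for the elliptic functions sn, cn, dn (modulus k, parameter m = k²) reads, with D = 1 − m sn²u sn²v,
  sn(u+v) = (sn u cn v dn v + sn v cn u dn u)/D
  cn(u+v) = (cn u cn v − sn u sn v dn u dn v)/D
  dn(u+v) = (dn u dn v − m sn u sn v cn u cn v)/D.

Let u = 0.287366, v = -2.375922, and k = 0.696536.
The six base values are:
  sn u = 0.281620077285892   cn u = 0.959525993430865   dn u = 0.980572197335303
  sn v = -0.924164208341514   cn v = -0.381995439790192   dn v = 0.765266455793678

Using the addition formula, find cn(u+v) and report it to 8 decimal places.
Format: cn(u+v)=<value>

cn(u+v)=-0.17705184

m = k² = 0.485162399296
D = 1 − m·sn²u·sn²v = 0.9671365879979417
cn(u+v) = (cn u·cn v − sn u·sn v·dn u·dn v)/D = -0.1712333093722769/0.9671365879979417 = -0.1770518368318016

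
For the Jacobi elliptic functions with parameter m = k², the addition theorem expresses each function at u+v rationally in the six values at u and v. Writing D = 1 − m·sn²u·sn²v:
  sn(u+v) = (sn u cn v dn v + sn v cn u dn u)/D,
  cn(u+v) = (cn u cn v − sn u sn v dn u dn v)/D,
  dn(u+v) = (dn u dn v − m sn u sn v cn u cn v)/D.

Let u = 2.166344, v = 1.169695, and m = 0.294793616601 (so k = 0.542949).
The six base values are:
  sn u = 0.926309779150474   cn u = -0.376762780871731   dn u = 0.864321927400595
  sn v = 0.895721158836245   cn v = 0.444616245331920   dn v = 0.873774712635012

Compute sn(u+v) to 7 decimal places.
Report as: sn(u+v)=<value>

sn(u+v)=0.0855394

m = k² = 0.294793616601
D = 1 − m·sn²u·sn²v = 0.7970559889340828
sn(u+v) = (sn u·cn v·dn v + sn v·cn u·dn u)/D = 0.06817967223926358/0.7970559889340828 = 0.08553937638739968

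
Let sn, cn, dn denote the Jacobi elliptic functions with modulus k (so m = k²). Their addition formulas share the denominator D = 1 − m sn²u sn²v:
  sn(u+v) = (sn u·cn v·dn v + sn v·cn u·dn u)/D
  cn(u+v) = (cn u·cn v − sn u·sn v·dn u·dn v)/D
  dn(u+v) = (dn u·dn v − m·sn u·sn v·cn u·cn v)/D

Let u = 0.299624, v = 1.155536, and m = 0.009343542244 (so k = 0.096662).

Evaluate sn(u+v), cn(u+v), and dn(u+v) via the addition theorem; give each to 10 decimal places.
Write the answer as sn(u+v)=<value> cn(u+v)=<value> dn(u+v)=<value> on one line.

sn(u+v)=0.9929552734 cn(u+v)=0.1184897675 dn(u+v)=0.9953831621

sn u = 0.2951216711801521, cn u = 0.9554596795259516, dn u = 0.9995930208651951
sn v = 0.9142687412538734, cn v = 0.4051082185861673, dn v = 0.9960872709805056
m = k² = 0.009343542244
D = 1 − m·sn²u·sn²v = 0.9993197610439841
sn(u+v) = (sn u·cn v·dn v + sn v·cn u·dn u)/D = 0.9922798265580259/0.9993197610439841 = 0.9929552734165854
cn(u+v) = (cn u·cn v − sn u·sn v·dn u·dn v)/D = 0.1184091661104804/0.9993197610439841 = 0.1184897674662002
dn(u+v) = (dn u·dn v − m·sn u·sn v·cn u·cn v)/D = 0.9947060637279677/0.9993197610439841 = 0.9953831621310115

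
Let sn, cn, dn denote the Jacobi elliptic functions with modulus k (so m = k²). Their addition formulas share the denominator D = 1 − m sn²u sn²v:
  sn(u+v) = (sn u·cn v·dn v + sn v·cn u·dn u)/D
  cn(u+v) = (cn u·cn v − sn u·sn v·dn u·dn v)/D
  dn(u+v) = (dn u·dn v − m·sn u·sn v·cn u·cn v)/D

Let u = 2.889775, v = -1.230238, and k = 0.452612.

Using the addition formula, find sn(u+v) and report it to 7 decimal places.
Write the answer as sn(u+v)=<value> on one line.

sn u = 0.4184123743068435, cn u = -0.9082571689928519, dn u = 0.9819041696098734
sn v = -0.9258710494669747, cn v = 0.3778396482092939, dn v = 0.9079583829682603
m = k² = 0.204857622544
D = 1 − m·sn²u·sn²v = 0.9692558721434577
sn(u+v) = (sn u·cn v·dn v + sn v·cn u·dn u)/D = 0.9692533781622399/0.9692558721434577 = 0.9999974269114179

sn(u+v)=0.9999974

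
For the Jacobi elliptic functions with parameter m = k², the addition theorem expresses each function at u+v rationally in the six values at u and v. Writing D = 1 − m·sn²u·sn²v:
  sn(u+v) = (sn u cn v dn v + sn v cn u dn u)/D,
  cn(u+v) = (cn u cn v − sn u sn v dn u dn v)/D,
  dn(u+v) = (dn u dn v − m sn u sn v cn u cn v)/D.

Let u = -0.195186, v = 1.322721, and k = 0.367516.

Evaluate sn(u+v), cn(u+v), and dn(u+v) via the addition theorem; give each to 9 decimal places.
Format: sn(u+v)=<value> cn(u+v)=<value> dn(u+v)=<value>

sn(u+v)=0.892368221 cn(u+v)=0.451308052 dn(u+v)=0.944691749

sn u = -0.1937860728747331, cn u = 0.981043810418163, dn u = 0.997460668564214
sn v = 0.9597258052985701, cn v = 0.280938389409513, dn v = 0.9357309542086113
m = k² = 0.135068010256
D = 1 − m·sn²u·sn²v = 0.9953281168679741
sn(u+v) = (sn u·cn v·dn v + sn v·cn u·dn u)/D = 0.8881991812815208/0.9953281168679741 = 0.8923682213222723
cn(u+v) = (cn u·cn v − sn u·sn v·dn u·dn v)/D = 0.4491995932753987/0.9953281168679741 = 0.4513080517497157
dn(u+v) = (dn u·dn v − m·sn u·sn v·cn u·cn v)/D = 0.9402782598931297/0.9953281168679741 = 0.9446917493418439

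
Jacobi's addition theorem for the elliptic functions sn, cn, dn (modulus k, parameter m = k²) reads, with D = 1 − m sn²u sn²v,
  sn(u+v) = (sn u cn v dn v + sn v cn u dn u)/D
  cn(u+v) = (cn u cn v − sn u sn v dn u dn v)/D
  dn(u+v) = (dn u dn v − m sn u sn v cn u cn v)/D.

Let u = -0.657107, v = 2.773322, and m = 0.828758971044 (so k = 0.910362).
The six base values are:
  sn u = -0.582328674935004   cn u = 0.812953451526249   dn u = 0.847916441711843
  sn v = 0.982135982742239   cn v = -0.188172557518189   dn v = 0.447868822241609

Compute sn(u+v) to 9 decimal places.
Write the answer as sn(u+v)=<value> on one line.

sn(u+v)=0.996111742

m = k² = 0.828758971044
D = 1 − m·sn²u·sn²v = 0.7289135314242941
sn(u+v) = (sn u·cn v·dn v + sn v·cn u·dn u)/D = 0.726079327745265/0.7289135314242941 = 0.9961117422618138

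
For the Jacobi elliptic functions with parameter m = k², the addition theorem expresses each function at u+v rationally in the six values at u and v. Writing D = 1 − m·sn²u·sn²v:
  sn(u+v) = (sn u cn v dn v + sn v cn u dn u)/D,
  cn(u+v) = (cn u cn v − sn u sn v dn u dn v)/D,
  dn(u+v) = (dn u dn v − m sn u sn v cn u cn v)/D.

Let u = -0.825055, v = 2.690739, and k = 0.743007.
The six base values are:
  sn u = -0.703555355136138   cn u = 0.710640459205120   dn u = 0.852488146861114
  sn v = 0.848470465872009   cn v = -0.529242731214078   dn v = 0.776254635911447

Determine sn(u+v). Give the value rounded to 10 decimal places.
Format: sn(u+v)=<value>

m = k² = 0.552059402049
D = 1 − m·sn²u·sn²v = 0.8032766931334113
sn(u+v) = (sn u·cn v·dn v + sn v·cn u·dn u)/D = 0.803053694794511/0.8032766931334113 = 0.9997223891334

sn(u+v)=0.9997223891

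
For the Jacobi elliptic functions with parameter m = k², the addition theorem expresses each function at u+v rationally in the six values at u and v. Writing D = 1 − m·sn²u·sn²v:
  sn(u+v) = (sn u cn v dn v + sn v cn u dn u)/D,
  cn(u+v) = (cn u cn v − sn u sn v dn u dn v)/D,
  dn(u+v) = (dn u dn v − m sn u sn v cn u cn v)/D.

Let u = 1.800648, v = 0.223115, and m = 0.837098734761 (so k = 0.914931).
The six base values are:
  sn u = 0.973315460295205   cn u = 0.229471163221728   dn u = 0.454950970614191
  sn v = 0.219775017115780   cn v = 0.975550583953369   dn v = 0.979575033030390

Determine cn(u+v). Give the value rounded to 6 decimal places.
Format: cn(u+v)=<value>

m = k² = 0.837098734761
D = 1 − m·sn²u·sn²v = 0.9616963134952026
cn(u+v) = (cn u·cn v − sn u·sn v·dn u·dn v)/D = 0.1285297055306319/0.9616963134952026 = 0.133648953133138

cn(u+v)=0.133649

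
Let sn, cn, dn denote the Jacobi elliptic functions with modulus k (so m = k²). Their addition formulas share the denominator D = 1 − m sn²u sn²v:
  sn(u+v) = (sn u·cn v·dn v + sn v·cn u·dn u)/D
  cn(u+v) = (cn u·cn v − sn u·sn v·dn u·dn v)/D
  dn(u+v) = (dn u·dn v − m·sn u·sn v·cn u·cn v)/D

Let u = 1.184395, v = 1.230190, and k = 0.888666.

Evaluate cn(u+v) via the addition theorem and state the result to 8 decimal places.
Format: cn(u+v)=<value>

cn(u+v)=-0.08284569

sn u = 0.8522223292606286, cn u = 0.5231797984532553, dn u = 0.6530195991796717
sn v = 0.8673028270626257, cn v = 0.4977808816830726, dn v = 0.6371467225897489
m = k² = 0.789727259556
D = 1 − m·sn²u·sn²v = 0.5685559627074951
cn(u+v) = (cn u·cn v − sn u·sn v·dn u·dn v)/D = -0.0471024103213304/0.5685559627074951 = -0.08284568874632164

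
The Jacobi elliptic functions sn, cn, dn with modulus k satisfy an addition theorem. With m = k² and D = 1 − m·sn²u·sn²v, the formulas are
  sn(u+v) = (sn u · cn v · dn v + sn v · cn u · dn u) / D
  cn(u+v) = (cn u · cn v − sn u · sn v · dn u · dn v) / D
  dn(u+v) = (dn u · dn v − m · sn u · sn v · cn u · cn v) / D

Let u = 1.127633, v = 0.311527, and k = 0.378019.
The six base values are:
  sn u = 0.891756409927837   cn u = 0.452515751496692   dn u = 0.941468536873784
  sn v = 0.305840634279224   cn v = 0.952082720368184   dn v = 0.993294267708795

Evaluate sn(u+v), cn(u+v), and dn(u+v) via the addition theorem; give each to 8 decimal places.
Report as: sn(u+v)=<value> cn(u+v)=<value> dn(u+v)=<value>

m = k² = 0.142898364361
D = 1 − m·sn²u·sn²v = 0.9893705667595212
sn(u+v) = (sn u·cn v·dn v + sn v·cn u·dn u)/D = 0.9736296128100409/0.9893705667595212 = 0.9840899310346006
cn(u+v) = (cn u·cn v − sn u·sn v·dn u·dn v)/D = 0.175782523105757/0.9893705667595212 = 0.1776710658388558
dn(u+v) = (dn u·dn v − m·sn u·sn v·cn u·cn v)/D = 0.9183642813521177/0.9893705667595212 = 0.9282308491953931

sn(u+v)=0.98408993 cn(u+v)=0.17767107 dn(u+v)=0.92823085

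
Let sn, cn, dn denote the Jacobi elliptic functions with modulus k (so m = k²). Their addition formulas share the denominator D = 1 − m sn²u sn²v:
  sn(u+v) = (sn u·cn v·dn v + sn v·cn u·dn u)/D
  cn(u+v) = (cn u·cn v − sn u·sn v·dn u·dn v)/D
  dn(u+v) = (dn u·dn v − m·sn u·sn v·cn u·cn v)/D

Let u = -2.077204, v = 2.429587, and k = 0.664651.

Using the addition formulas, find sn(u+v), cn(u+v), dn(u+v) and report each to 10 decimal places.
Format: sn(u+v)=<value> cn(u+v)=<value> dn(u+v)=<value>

sn(u+v)=0.3421914184 cn(u+v)=0.9396302641 dn(u+v)=0.9737925939

sn u = -0.9795727375505086, cn u = -0.2010901585055877, dn u = 0.7590142601186765
sn v = 0.8881706228993549, cn v = -0.4595138133055109, dn v = 0.8071667572374894
m = k² = 0.441760951801
D = 1 − m·sn²u·sn²v = 0.6656098213520616
sn(u+v) = (sn u·cn v·dn v + sn v·cn u·dn u)/D = 0.2277659688937316/0.6656098213520616 = 0.3421914184365064
cn(u+v) = (cn u·cn v − sn u·sn v·dn u·dn v)/D = 0.6254271322018441/0.6656098213520616 = 0.9396302640658249
dn(u+v) = (dn u·dn v − m·sn u·sn v·cn u·cn v)/D = 0.6481659144795774/0.6656098213520616 = 0.9737925939298038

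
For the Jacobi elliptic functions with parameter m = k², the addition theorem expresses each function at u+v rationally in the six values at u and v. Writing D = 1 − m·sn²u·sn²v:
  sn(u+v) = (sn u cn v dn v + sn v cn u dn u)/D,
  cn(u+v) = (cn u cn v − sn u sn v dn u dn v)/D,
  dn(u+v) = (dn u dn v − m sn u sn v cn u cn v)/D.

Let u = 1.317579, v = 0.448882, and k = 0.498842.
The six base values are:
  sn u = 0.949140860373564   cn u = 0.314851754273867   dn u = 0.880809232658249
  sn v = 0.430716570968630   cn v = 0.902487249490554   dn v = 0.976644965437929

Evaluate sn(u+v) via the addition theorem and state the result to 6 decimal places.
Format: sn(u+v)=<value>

sn(u+v)=0.997515

m = k² = 0.248843340964
D = 1 − m·sn²u·sn²v = 0.9584117615693757
sn(u+v) = (sn u·cn v·dn v + sn v·cn u·dn u)/D = 0.9560300785794727/0.9584117615693757 = 0.9975149689461207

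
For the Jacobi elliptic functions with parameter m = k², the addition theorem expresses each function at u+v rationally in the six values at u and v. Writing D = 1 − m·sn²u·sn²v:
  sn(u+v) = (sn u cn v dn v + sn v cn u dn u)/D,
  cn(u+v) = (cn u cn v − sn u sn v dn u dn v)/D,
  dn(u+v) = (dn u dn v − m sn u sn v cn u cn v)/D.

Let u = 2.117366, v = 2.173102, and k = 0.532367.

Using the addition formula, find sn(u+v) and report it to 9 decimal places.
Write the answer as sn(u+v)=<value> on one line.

sn u = 0.9385438542830002, cn u = -0.3451600115708808, dn u = 0.8662275112637113
sn v = 0.9207346413240363, cn v = -0.3901893389956962, dn v = 0.8716275623828218
m = k² = 0.283414622689
D = 1 − m·sn²u·sn²v = 0.7883587292163592
sn(u+v) = (sn u·cn v·dn v + sn v·cn u·dn u)/D = -0.5944863388934092/0.7883587292163592 = -0.7540810000091428

sn(u+v)=-0.754081000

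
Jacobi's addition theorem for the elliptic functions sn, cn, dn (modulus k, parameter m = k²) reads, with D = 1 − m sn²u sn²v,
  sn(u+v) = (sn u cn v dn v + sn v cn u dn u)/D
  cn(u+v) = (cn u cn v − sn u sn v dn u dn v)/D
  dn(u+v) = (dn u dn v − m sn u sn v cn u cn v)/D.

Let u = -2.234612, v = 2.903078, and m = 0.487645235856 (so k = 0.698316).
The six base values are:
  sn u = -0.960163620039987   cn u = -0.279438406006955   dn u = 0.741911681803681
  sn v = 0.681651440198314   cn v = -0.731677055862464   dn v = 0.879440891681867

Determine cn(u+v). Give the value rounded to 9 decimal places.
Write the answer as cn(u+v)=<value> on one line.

cn(u+v)=0.798241975

m = k² = 0.487645235856
D = 1 − m·sn²u·sn²v = 0.7911092580073207
cn(u+v) = (cn u·cn v − sn u·sn v·dn u·dn v)/D = 0.6314966167315708/0.7911092580073207 = 0.7982419752262932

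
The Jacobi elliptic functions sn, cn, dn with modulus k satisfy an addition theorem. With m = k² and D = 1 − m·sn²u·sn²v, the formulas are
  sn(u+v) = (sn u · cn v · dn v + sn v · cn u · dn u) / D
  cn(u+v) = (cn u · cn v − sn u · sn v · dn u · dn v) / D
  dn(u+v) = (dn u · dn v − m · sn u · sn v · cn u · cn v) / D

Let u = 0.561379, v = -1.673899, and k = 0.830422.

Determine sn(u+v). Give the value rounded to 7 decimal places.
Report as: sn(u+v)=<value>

sn(u+v)=-0.8360065

sn u = 0.5162306655788091, cn u = 0.8564495898277141, dn u = 0.9034519813176832
sn v = -0.9761230403883101, cn v = 0.2172183464237805, dn v = 0.585608478632422
m = k² = 0.689600698084
D = 1 − m·sn²u·sn²v = 0.8248966644654405
sn(u+v) = (sn u·cn v·dn v + sn v·cn u·dn u)/D = -0.6896189438309266/0.8248966644654405 = -0.8360064642494606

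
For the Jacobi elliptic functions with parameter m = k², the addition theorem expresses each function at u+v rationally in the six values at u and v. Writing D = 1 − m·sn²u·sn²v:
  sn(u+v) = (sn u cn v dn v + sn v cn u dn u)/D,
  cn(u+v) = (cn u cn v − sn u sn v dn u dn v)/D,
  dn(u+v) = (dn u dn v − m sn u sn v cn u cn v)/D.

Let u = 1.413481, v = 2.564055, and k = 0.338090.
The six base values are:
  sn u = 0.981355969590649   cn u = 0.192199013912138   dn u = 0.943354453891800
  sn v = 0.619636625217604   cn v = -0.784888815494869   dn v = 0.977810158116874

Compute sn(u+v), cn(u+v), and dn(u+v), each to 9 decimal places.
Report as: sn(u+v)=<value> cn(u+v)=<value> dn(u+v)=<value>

sn(u+v)=-0.669096120 cn(u+v)=-0.743175876 dn(u+v)=0.974077464

m = k² = 0.1143048481
D = 1 − m·sn²u·sn²v = 0.9577339222119479
sn(u+v) = (sn u·cn v·dn v + sn v·cn u·dn u)/D = -0.6408160514230225/0.9577339222119479 = -0.6690961200820962
cn(u+v) = (cn u·cn v − sn u·sn v·dn u·dn v)/D = -0.7117647462428072/0.9577339222119479 = -0.7431758756116113
dn(u+v) = (dn u·dn v − m·sn u·sn v·cn u·cn v)/D = 0.93290703031015/0.9577339222119479 = 0.9740774641828926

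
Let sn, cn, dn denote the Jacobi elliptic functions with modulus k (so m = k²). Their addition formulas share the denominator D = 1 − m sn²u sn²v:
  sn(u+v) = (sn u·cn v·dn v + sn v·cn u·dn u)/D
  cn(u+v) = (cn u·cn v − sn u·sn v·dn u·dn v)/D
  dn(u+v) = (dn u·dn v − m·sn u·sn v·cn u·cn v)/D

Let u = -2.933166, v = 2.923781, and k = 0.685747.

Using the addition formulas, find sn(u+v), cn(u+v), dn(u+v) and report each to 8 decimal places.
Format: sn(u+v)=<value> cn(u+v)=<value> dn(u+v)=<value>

sn(u+v)=-0.00938480 cn(u+v)=0.99995596 dn(u+v)=0.99997929

sn u = -0.6437190096879402, cn u = -0.7652619398391492, dn u = 0.897296486989239
sn v = 0.6501327184428671, cn v = -0.7598206685857445, dn v = 0.8951193648126288
m = k² = 0.470248948009
D = 1 − m·sn²u·sn²v = 0.9176384431677147
sn(u+v) = (sn u·cn v·dn v + sn v·cn u·dn u)/D = -0.008611850921437651/0.9176384431677147 = -0.009384797449973096
cn(u+v) = (cn u·cn v − sn u·sn v·dn u·dn v)/D = 0.9175980320396149/0.9176384431677147 = 0.9999559618187308
dn(u+v) = (dn u·dn v − m·sn u·sn v·cn u·cn v)/D = 0.917619440098909/0.9176384431677147 = 0.9999792913331528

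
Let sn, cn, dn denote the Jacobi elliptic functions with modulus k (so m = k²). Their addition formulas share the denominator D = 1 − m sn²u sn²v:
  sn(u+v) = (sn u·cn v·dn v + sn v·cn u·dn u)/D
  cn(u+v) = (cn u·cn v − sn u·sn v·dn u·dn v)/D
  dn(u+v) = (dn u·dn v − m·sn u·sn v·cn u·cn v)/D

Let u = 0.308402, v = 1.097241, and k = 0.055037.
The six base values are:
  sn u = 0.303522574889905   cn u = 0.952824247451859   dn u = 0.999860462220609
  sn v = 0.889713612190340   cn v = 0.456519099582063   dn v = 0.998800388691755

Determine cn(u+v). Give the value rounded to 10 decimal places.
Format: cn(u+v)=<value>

m = k² = 0.003029071369
D = 1 − m·sn²u·sn²v = 0.9997791019043206
cn(u+v) = (cn u·cn v − sn u·sn v·dn u·dn v)/D = 0.1652958905721777/0.9997791019043206 = 0.1653324121871839

cn(u+v)=0.1653324122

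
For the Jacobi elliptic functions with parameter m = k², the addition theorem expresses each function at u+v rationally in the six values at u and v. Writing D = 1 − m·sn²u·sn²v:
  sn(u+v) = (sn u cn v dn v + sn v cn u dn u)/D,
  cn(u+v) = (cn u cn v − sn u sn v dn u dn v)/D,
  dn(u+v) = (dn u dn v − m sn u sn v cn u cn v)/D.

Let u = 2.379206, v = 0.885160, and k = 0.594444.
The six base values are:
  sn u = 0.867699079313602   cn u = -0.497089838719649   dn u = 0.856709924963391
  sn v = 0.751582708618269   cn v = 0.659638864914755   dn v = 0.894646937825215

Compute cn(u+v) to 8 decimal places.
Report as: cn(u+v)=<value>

m = k² = 0.353363669136
D = 1 − m·sn²u·sn²v = 0.8497156598527289
cn(u+v) = (cn u·cn v − sn u·sn v·dn u·dn v)/D = -0.8277402219995355/0.8497156598527289 = -0.9741378923662509

cn(u+v)=-0.97413789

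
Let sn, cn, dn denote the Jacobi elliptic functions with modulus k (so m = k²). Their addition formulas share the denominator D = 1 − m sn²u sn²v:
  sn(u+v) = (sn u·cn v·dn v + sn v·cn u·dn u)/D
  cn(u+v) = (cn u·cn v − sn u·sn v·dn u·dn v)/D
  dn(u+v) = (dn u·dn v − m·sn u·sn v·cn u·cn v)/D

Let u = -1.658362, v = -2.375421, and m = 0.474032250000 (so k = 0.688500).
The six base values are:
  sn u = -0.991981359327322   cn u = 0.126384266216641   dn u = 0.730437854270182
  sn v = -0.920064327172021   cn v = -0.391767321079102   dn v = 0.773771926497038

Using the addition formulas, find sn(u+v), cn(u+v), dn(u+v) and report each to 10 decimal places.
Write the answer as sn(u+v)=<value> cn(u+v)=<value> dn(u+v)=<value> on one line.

sn(u+v)=0.3565685910 cn(u+v)=-0.9342691475 dn(u+v)=0.9693972302

m = k² = 0.47403225
D = 1 − m·sn²u·sn²v = 0.6051325849248383
sn(u+v) = (sn u·cn v·dn v + sn v·cn u·dn u)/D = 0.2157712731570273/0.6051325849248383 = 0.3565685909705683
cn(u+v) = (cn u·cn v − sn u·sn v·dn u·dn v)/D = -0.5653567042301808/0.6051325849248383 = -0.9342691474801379
dn(u+v) = (dn u·dn v − m·sn u·sn v·cn u·cn v)/D = 0.5866138517007286/0.6051325849248383 = 0.969397230151786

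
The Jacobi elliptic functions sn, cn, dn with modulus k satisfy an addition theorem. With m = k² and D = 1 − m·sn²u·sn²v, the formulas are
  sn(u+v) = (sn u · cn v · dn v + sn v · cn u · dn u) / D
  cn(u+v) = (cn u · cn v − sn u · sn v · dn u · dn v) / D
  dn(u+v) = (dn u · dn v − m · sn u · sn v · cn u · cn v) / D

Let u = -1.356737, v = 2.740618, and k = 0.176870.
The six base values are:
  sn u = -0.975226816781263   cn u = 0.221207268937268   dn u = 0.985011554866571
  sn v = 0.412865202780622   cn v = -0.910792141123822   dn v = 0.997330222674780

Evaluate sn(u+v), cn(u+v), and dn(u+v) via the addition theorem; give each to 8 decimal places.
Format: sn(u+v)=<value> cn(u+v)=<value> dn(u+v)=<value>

m = k² = 0.0312829969
D = 1 − m·sn²u·sn²v = 0.994928502872697
sn(u+v) = (sn u·cn v·dn v + sn v·cn u·dn u)/D = 0.9758174545849697/0.994928502872697 = 0.9807915360424923
cn(u+v) = (cn u·cn v − sn u·sn v·dn u·dn v)/D = 0.1940696296585757/0.994928502872697 = 0.1950588701582382
dn(u+v) = (dn u·dn v − m·sn u·sn v·cn u·cn v)/D = 0.9798440895158329/0.994928502872697 = 0.984838696134134

sn(u+v)=0.98079154 cn(u+v)=0.19505887 dn(u+v)=0.98483870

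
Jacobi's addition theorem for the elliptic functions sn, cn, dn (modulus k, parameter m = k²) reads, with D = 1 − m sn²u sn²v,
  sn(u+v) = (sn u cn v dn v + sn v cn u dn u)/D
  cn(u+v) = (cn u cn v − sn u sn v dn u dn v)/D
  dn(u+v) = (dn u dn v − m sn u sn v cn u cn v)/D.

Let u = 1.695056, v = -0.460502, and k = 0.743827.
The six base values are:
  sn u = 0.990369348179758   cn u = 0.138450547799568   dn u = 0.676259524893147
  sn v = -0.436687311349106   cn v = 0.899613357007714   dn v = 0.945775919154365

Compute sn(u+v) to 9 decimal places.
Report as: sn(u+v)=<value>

sn(u+v)=0.894299174

m = k² = 0.553278605929
D = 1 − m·sn²u·sn²v = 0.8965145233565037
sn(u+v) = (sn u·cn v·dn v + sn v·cn u·dn u)/D = 0.8017521979392558/0.8965145233565037 = 0.8942991742482178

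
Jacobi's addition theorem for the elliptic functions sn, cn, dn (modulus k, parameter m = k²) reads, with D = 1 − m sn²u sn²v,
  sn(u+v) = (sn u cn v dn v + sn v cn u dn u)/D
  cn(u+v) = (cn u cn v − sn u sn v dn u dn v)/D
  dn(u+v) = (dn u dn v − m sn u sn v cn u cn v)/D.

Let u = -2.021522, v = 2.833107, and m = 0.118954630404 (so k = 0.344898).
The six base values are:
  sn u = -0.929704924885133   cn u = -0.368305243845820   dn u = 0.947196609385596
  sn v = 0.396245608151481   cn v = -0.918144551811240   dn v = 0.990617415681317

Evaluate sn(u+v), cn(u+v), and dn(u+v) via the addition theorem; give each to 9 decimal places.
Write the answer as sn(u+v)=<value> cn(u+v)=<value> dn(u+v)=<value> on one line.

sn(u+v)=0.718967997 cn(u+v)=0.695043178 dn(u+v)=0.968767552

m = k² = 0.118954630404
D = 1 − m·sn²u·sn²v = 0.9838563944184339
sn(u+v) = (sn u·cn v·dn v + sn v·cn u·dn u)/D = 0.7073612610498154/0.9838563944184339 = 0.7189679968161845
cn(u+v) = (cn u·cn v − sn u·sn v·dn u·dn v)/D = 0.6838226752631533/0.9838563944184339 = 0.6950431781940766
dn(u+v) = (dn u·dn v − m·sn u·sn v·cn u·cn v)/D = 0.9531281506096374/0.9838563944184339 = 0.9687675518672009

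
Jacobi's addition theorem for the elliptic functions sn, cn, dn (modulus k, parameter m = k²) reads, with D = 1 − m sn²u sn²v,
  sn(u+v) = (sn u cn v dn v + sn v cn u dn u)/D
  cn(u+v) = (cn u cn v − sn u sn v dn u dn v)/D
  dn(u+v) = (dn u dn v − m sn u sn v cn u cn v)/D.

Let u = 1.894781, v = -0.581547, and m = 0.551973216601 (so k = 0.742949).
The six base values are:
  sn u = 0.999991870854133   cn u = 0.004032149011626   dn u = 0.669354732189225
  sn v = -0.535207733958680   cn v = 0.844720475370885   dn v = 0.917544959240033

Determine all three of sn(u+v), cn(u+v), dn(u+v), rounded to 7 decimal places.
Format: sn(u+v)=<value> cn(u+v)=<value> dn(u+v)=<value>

sn(u+v)=0.9189051 cn(u+v)=0.3944787 dn(u+v)=0.7306991

m = k² = 0.551973216601
D = 1 − m·sn²u·sn²v = 0.8418913228351376
sn(u+v) = (sn u·cn v·dn v + sn v·cn u·dn u)/D = 0.7736182209915715/0.8418913228351376 = 0.9189050890634543
cn(u+v) = (cn u·cn v − sn u·sn v·dn u·dn v)/D = 0.3321081866123356/0.8418913228351376 = 0.3944786905439698
dn(u+v) = (dn u·dn v − m·sn u·sn v·cn u·cn v)/D = 0.6151692654143451/0.8418913228351376 = 0.7306991398161849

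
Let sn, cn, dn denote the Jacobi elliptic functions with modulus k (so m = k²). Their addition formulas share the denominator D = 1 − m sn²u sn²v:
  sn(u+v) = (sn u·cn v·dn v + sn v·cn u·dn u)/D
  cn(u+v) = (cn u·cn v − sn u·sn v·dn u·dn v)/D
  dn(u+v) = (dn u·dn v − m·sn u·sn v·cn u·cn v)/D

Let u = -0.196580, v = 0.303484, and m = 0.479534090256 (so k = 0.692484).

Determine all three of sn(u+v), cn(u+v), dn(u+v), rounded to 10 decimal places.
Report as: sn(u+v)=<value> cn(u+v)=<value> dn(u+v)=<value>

sn(u+v)=0.1066036514 cn(u+v)=0.9943015948 dn(u+v)=0.9972714837

sn u = -0.1947259839067819, cn u = 0.9808576814153701, dn u = 0.9908667550356587
sn v = 0.2967574032818259, cn v = 0.9549529012456205, dn v = 0.9786571673717299
m = k² = 0.479534090256
D = 1 − m·sn²u·sn²v = 0.9983987084016114
sn(u+v) = (sn u·cn v·dn v + sn v·cn u·dn u)/D = 0.106432947881012/0.9983987084016114 = 0.1066036514123762
cn(u+v) = (cn u·cn v − sn u·sn v·dn u·dn v)/D = 0.9927094280520174/0.9983987084016114 = 0.9943015948421025
dn(u+v) = (dn u·dn v − m·sn u·sn v·cn u·cn v)/D = 0.9956745612906337/0.9983987084016114 = 0.9972714837388573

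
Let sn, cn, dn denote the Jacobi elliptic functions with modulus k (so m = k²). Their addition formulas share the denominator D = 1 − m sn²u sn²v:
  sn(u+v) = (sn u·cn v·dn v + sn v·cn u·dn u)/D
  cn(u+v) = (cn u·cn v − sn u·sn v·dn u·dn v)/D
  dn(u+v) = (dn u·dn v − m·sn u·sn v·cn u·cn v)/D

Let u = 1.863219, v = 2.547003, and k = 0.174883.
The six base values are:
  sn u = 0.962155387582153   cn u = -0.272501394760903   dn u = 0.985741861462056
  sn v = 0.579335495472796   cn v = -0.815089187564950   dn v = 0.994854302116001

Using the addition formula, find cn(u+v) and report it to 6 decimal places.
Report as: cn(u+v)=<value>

cn(u+v)=-0.327636

m = k² = 0.030584063689
D = 1 − m·sn²u·sn²v = 0.9904973245262189
cn(u+v) = (cn u·cn v − sn u·sn v·dn u·dn v)/D = -0.3245228165091229/0.9904973245262189 = -0.3276362373460734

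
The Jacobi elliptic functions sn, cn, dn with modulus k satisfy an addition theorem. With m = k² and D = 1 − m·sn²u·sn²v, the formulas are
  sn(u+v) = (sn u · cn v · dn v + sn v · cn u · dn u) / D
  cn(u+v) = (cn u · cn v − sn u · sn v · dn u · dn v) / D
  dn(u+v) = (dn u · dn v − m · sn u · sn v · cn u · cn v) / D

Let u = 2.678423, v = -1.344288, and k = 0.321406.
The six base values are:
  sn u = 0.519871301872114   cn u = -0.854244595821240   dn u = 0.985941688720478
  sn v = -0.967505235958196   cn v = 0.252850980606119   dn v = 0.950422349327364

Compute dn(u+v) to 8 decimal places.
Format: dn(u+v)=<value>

dn(u+v)=0.95068333

m = k² = 0.103301816836
D = 1 − m·sn²u·sn²v = 0.9738659753821677
dn(u+v) = (dn u·dn v − m·sn u·sn v·cn u·cn v)/D = 0.9258381440829878/0.9738659753821677 = 0.9506833255157799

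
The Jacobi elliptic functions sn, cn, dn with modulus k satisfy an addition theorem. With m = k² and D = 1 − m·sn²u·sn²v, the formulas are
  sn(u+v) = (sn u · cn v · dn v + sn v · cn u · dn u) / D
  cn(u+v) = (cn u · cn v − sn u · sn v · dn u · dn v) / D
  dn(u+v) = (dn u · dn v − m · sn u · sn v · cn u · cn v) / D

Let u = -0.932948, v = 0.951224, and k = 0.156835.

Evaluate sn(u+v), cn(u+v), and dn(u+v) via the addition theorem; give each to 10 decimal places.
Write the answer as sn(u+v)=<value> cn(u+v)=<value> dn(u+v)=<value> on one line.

sn u = -0.8017118739650696, cn u = 0.5977106918429821, dn u = 0.9920636759585037
sn v = 0.8124154324302907, cn v = 0.5830790385094492, dn v = 0.9918494711127194
m = k² = 0.024597217225
D = 1 − m·sn²u·sn²v = 0.989565324750515
sn(u+v) = (sn u·cn v·dn v + sn v·cn u·dn u)/D = 0.01808426434881047/0.989565324750515 = 0.01827495759652835
cn(u+v) = (cn u·cn v − sn u·sn v·dn u·dn v)/D = 0.9894000663692896/0.989565324750515 = 0.9998329990177585
dn(u+v) = (dn u·dn v − m·sn u·sn v·cn u·cn v)/D = 0.9895612601852872/0.989565324750515 = 0.9999958925751275

sn(u+v)=0.0182749576 cn(u+v)=0.9998329990 dn(u+v)=0.9999958926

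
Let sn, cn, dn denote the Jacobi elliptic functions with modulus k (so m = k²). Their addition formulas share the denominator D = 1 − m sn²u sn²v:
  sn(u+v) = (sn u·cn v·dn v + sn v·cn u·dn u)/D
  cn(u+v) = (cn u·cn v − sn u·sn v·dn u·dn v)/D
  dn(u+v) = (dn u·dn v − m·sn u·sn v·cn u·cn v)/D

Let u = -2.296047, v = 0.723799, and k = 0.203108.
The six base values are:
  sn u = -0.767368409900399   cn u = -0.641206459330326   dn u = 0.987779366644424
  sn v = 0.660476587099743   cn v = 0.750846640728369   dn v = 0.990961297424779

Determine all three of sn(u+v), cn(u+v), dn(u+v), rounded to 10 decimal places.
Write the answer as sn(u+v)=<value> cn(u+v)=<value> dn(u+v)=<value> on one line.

m = k² = 0.041252859664
D = 1 − m·sn²u·sn²v = 0.9894031509705237
sn(u+v) = (sn u·cn v·dn v + sn v·cn u·dn u)/D = -0.9892945023481815/0.9894031509705237 = -0.9998901877134355
cn(u+v) = (cn u·cn v − sn u·sn v·dn u·dn v)/D = 0.01466229088733212/0.9894031509705237 = 0.01481932908031434
dn(u+v) = (dn u·dn v − m·sn u·sn v·cn u·cn v)/D = 0.9687849464026524/0.9894031509705237 = 0.9791609673492079

sn(u+v)=-0.9998901877 cn(u+v)=0.0148193291 dn(u+v)=0.9791609673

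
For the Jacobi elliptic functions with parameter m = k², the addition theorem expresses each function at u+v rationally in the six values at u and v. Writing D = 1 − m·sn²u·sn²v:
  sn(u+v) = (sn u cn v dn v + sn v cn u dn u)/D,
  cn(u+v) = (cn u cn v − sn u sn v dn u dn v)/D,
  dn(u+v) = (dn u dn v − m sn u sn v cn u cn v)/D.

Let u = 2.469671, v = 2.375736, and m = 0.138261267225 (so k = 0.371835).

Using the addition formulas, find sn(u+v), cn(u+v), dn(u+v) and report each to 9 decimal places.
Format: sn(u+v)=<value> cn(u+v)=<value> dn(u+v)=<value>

sn u = 0.7031848728862614, cn u = -0.7110070566062846, dn u = 0.9652119426491828
sn v = 0.7644771300886812, cn v = -0.6446508493528677, dn v = 0.9587474223449519
m = k² = 0.138261267225
D = 1 − m·sn²u·sn²v = 0.9600452362134039
sn(u+v) = (sn u·cn v·dn v + sn v·cn u·dn u)/D = -0.9592482052063097/0.9600452362134039 = -0.9991697984875819
cn(u+v) = (cn u·cn v − sn u·sn v·dn u·dn v)/D = -0.03911184455537681/0.9600452362134039 = -0.04073958505293059
dn(u+v) = (dn u·dn v − m·sn u·sn v·cn u·cn v)/D = 0.8913275302774646/0.9600452362134039 = 0.9284224291274288

sn(u+v)=-0.999169798 cn(u+v)=-0.040739585 dn(u+v)=0.928422429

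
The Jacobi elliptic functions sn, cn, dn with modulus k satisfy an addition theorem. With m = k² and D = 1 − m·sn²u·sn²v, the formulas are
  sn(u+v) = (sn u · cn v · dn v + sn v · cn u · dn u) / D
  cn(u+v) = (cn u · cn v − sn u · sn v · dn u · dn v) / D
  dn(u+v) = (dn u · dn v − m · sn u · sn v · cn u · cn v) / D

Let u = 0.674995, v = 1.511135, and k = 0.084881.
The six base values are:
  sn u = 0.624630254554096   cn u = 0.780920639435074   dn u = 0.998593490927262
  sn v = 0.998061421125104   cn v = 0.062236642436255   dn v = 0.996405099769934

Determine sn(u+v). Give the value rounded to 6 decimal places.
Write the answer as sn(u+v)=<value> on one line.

sn(u+v)=0.819340

m = k² = 0.007204784161
D = 1 − m·sn²u·sn²v = 0.9971998484032079
sn(u+v) = (sn u·cn v·dn v + sn v·cn u·dn u)/D = 0.8170456589539655/0.9971998484032079 = 0.8193399349812187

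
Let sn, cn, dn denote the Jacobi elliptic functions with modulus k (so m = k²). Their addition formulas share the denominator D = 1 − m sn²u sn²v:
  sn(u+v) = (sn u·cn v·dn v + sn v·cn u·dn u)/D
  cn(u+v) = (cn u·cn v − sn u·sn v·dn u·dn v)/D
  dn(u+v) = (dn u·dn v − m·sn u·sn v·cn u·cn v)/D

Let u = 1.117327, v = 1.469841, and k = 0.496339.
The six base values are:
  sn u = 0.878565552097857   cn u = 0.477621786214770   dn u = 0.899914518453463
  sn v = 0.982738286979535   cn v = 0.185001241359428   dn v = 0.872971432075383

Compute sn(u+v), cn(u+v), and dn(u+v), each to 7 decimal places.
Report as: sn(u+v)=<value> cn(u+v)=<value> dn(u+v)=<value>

sn(u+v)=0.6912298 cn(u+v)=-0.7226350 dn(u+v)=0.9393046

m = k² = 0.246352402921
D = 1 − m·sn²u·sn²v = 0.816354243702446
sn(u+v) = (sn u·cn v·dn v + sn v·cn u·dn u)/D = 0.5642884096084722/0.816354243702446 = 0.6912298355297708
cn(u+v) = (cn u·cn v − sn u·sn v·dn u·dn v)/D = -0.5899261326577538/0.816354243702446 = -0.7226349801064754
dn(u+v) = (dn u·dn v − m·sn u·sn v·cn u·cn v)/D = 0.7668053024781025/0.816354243702446 = 0.9393046075198652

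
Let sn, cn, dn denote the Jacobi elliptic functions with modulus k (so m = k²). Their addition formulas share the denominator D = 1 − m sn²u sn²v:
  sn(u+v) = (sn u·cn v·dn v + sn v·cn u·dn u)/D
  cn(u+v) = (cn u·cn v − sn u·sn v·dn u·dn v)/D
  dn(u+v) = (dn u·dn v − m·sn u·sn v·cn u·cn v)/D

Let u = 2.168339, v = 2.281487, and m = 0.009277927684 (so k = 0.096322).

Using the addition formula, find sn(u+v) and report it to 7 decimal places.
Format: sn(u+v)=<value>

sn(u+v)=-0.9631522

sn u = 0.8301501895260352, cn u = -0.5575398307115715, dn u = 0.9967979345314973
sn v = 0.7621082242173391, cn v = -0.6474496540892535, dn v = 0.9973020087246268
m = k² = 0.009277927684
D = 1 − m·sn²u·sn²v = 0.9962863786279396
sn(u+v) = (sn u·cn v·dn v + sn v·cn u·dn u)/D = -0.9595754499534519/0.9962863786279396 = -0.9631522326692401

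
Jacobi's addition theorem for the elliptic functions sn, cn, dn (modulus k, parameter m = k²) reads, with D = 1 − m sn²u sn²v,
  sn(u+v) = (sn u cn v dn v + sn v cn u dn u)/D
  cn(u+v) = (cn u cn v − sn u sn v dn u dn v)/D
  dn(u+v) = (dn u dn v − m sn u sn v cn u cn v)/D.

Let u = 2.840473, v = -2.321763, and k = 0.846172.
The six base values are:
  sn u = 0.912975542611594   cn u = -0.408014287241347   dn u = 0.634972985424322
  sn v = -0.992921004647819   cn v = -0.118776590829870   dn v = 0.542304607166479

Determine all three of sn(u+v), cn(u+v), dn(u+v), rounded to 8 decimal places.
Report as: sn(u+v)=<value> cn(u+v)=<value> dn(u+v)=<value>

m = k² = 0.716007053584
D = 1 − m·sn²u·sn²v = 0.411610405437931
sn(u+v) = (sn u·cn v·dn v + sn v·cn u·dn u)/D = 0.1984364597400628/0.411610405437931 = 0.48209777284162
cn(u+v) = (cn u·cn v − sn u·sn v·dn u·dn v)/D = 0.3606190473485953/0.411610405437931 = 0.8761174221650599
dn(u+v) = (dn u·dn v − m·sn u·sn v·cn u·cn v)/D = 0.3758043316285936/0.411610405437931 = 0.9130097943679493

sn(u+v)=0.48209777 cn(u+v)=0.87611742 dn(u+v)=0.91300979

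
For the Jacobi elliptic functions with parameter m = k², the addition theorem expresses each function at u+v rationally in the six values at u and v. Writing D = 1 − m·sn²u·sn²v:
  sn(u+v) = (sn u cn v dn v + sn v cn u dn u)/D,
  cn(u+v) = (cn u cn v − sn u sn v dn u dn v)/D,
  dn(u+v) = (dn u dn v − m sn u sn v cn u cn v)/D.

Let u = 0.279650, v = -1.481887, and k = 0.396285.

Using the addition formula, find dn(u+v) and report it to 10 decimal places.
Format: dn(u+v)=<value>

dn(u+v)=0.9311619671

sn u = 0.2754778958955028, cn u = 0.9613074060221249, dn u = 0.9940233400774465
sn v = -0.9896548337289902, cn v = 0.1434688470604149, dn v = 0.9198862097371829
m = k² = 0.157041801225
D = 1 − m·sn²u·sn²v = 0.9883277042621593
dn(u+v) = (dn u·dn v − m·sn u·sn v·cn u·cn v)/D = 0.9202931692116594/0.9883277042621593 = 0.9311619670711432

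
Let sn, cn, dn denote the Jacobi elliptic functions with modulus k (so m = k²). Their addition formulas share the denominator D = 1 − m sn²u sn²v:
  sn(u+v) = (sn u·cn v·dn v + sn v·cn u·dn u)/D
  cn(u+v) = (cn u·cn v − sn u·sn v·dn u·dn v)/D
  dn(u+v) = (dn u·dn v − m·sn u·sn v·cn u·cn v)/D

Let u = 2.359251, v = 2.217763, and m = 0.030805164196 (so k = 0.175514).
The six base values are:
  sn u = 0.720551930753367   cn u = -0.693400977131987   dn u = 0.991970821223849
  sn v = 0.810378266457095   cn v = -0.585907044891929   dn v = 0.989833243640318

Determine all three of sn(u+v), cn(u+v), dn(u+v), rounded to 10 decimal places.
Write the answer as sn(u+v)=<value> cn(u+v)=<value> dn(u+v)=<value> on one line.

m = k² = 0.030805164196
D = 1 − m·sn²u·sn²v = 0.9894966056648522
sn(u+v) = (sn u·cn v·dn v + sn v·cn u·dn u)/D = -0.9752896364068055/0.9894966056648522 = -0.9856422253732736
cn(u+v) = (cn u·cn v − sn u·sn v·dn u·dn v)/D = -0.1670738092573014/0.9894966056648522 = -0.1688472788090495
dn(u+v) = (dn u·dn v − m·sn u·sn v·cn u·cn v)/D = 0.9745778431428324/0.9894966056648522 = 0.9849228765044669

sn(u+v)=-0.9856422254 cn(u+v)=-0.1688472788 dn(u+v)=0.9849228765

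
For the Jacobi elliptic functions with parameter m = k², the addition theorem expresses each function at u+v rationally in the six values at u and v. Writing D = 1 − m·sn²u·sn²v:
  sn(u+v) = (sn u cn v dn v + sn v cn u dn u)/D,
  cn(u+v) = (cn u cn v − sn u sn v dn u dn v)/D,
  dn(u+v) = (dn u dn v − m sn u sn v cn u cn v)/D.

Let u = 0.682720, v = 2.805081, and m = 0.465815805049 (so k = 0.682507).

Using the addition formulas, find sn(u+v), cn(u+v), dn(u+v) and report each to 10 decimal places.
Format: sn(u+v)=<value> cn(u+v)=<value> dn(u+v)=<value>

sn u = 0.6134114065109446, cn u = 0.7897635382582971, dn u = 0.9081441690026921
sn v = 0.7219741875334903, cn v = -0.6919199899810357, dn v = 0.870169544408962
m = k² = 0.465815805049
D = 1 − m·sn²u·sn²v = 0.9086389133611968
sn(u+v) = (sn u·cn v·dn v + sn v·cn u·dn u)/D = 0.1484862502619859/0.9086389133611968 = 0.1634161250179262
cn(u+v) = (cn u·cn v − sn u·sn v·dn u·dn v)/D = -0.8964242903655341/0.9086389133611968 = -0.9865572310231807
dn(u+v) = (dn u·dn v − m·sn u·sn v·cn u·cn v)/D = 0.9029697062683269/0.9086389133611968 = 0.9937607700820355

sn(u+v)=0.1634161250 cn(u+v)=-0.9865572310 dn(u+v)=0.9937607701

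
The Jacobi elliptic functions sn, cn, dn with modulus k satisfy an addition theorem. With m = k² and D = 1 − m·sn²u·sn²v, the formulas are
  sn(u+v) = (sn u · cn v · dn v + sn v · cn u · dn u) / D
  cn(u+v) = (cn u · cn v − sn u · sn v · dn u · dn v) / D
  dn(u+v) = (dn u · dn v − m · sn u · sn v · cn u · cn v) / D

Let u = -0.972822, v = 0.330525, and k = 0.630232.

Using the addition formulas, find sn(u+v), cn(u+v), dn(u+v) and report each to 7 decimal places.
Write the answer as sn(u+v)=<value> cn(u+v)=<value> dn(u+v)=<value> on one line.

sn(u+v)=-0.5860996 cn(u+v)=0.8102390 dn(u+v)=0.9292789

sn u = -0.7972461494680873, cn u = 0.6036543523891038, dn u = 0.864606246828923
sn v = 0.3223310519232794, cn v = 0.9466270083649801, dn v = 0.9791490090814867
m = k² = 0.397192373824
D = 1 − m·sn²u·sn²v = 0.9737704975131113
sn(u+v) = (sn u·cn v·dn v + sn v·cn u·dn u)/D = -0.5707265102371023/0.9737704975131113 = -0.5860996114532806
cn(u+v) = (cn u·cn v − sn u·sn v·dn u·dn v)/D = 0.7889868391421438/0.9737704975131113 = 0.8102390051425033
dn(u+v) = (dn u·dn v − m·sn u·sn v·cn u·cn v)/D = 0.9049044184858975/0.9737704975131113 = 0.929278942827813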